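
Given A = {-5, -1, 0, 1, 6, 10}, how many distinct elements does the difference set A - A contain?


A - A = {a - a' : a, a' ∈ A}; |A| = 6.
Bounds: 2|A|-1 ≤ |A - A| ≤ |A|² - |A| + 1, i.e. 11 ≤ |A - A| ≤ 31.
Note: 0 ∈ A - A always (from a - a). The set is symmetric: if d ∈ A - A then -d ∈ A - A.
Enumerate nonzero differences d = a - a' with a > a' (then include -d):
Positive differences: {1, 2, 4, 5, 6, 7, 9, 10, 11, 15}
Full difference set: {0} ∪ (positive diffs) ∪ (negative diffs).
|A - A| = 1 + 2·10 = 21 (matches direct enumeration: 21).

|A - A| = 21


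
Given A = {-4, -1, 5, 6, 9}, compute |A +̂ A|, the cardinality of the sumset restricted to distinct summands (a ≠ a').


Restricted sumset: A +̂ A = {a + a' : a ∈ A, a' ∈ A, a ≠ a'}.
Equivalently, take A + A and drop any sum 2a that is achievable ONLY as a + a for a ∈ A (i.e. sums representable only with equal summands).
Enumerate pairs (a, a') with a < a' (symmetric, so each unordered pair gives one sum; this covers all a ≠ a'):
  -4 + -1 = -5
  -4 + 5 = 1
  -4 + 6 = 2
  -4 + 9 = 5
  -1 + 5 = 4
  -1 + 6 = 5
  -1 + 9 = 8
  5 + 6 = 11
  5 + 9 = 14
  6 + 9 = 15
Collected distinct sums: {-5, 1, 2, 4, 5, 8, 11, 14, 15}
|A +̂ A| = 9
(Reference bound: |A +̂ A| ≥ 2|A| - 3 for |A| ≥ 2, with |A| = 5 giving ≥ 7.)

|A +̂ A| = 9


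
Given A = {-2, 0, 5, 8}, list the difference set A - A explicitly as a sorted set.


A - A = {a - a' : a, a' ∈ A}.
Compute a - a' for each ordered pair (a, a'):
a = -2: -2--2=0, -2-0=-2, -2-5=-7, -2-8=-10
a = 0: 0--2=2, 0-0=0, 0-5=-5, 0-8=-8
a = 5: 5--2=7, 5-0=5, 5-5=0, 5-8=-3
a = 8: 8--2=10, 8-0=8, 8-5=3, 8-8=0
Collecting distinct values (and noting 0 appears from a-a):
A - A = {-10, -8, -7, -5, -3, -2, 0, 2, 3, 5, 7, 8, 10}
|A - A| = 13

A - A = {-10, -8, -7, -5, -3, -2, 0, 2, 3, 5, 7, 8, 10}


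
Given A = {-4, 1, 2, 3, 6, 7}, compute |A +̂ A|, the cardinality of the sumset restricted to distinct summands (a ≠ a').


Restricted sumset: A +̂ A = {a + a' : a ∈ A, a' ∈ A, a ≠ a'}.
Equivalently, take A + A and drop any sum 2a that is achievable ONLY as a + a for a ∈ A (i.e. sums representable only with equal summands).
Enumerate pairs (a, a') with a < a' (symmetric, so each unordered pair gives one sum; this covers all a ≠ a'):
  -4 + 1 = -3
  -4 + 2 = -2
  -4 + 3 = -1
  -4 + 6 = 2
  -4 + 7 = 3
  1 + 2 = 3
  1 + 3 = 4
  1 + 6 = 7
  1 + 7 = 8
  2 + 3 = 5
  2 + 6 = 8
  2 + 7 = 9
  3 + 6 = 9
  3 + 7 = 10
  6 + 7 = 13
Collected distinct sums: {-3, -2, -1, 2, 3, 4, 5, 7, 8, 9, 10, 13}
|A +̂ A| = 12
(Reference bound: |A +̂ A| ≥ 2|A| - 3 for |A| ≥ 2, with |A| = 6 giving ≥ 9.)

|A +̂ A| = 12


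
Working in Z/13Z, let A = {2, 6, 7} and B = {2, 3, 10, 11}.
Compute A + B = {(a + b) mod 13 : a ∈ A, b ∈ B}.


Work in Z/13Z: reduce every sum a + b modulo 13.
Enumerate all 12 pairs:
a = 2: 2+2=4, 2+3=5, 2+10=12, 2+11=0
a = 6: 6+2=8, 6+3=9, 6+10=3, 6+11=4
a = 7: 7+2=9, 7+3=10, 7+10=4, 7+11=5
Distinct residues collected: {0, 3, 4, 5, 8, 9, 10, 12}
|A + B| = 8 (out of 13 total residues).

A + B = {0, 3, 4, 5, 8, 9, 10, 12}


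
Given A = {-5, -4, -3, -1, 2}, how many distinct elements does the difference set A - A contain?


A - A = {a - a' : a, a' ∈ A}; |A| = 5.
Bounds: 2|A|-1 ≤ |A - A| ≤ |A|² - |A| + 1, i.e. 9 ≤ |A - A| ≤ 21.
Note: 0 ∈ A - A always (from a - a). The set is symmetric: if d ∈ A - A then -d ∈ A - A.
Enumerate nonzero differences d = a - a' with a > a' (then include -d):
Positive differences: {1, 2, 3, 4, 5, 6, 7}
Full difference set: {0} ∪ (positive diffs) ∪ (negative diffs).
|A - A| = 1 + 2·7 = 15 (matches direct enumeration: 15).

|A - A| = 15


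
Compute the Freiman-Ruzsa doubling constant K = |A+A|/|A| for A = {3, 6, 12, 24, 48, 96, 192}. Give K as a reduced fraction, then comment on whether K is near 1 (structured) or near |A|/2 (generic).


|A| = 7.
Compute A + A by enumerating all 49 pairs.
A + A = {6, 9, 12, 15, 18, 24, 27, 30, 36, 48, 51, 54, 60, 72, 96, 99, 102, 108, 120, 144, 192, 195, 198, 204, 216, 240, 288, 384}, so |A + A| = 28.
K = |A + A| / |A| = 28/7 = 4/1 ≈ 4.0000.
Reference: AP of size 7 gives K = 13/7 ≈ 1.8571; a fully generic set of size 7 gives K ≈ 4.0000.

|A| = 7, |A + A| = 28, K = 28/7 = 4/1.


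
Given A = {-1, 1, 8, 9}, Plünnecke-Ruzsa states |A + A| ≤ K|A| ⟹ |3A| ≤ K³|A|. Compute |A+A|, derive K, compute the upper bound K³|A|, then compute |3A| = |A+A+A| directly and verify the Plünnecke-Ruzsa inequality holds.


|A| = 4.
Step 1: Compute A + A by enumerating all 16 pairs.
A + A = {-2, 0, 2, 7, 8, 9, 10, 16, 17, 18}, so |A + A| = 10.
Step 2: Doubling constant K = |A + A|/|A| = 10/4 = 10/4 ≈ 2.5000.
Step 3: Plünnecke-Ruzsa gives |3A| ≤ K³·|A| = (2.5000)³ · 4 ≈ 62.5000.
Step 4: Compute 3A = A + A + A directly by enumerating all triples (a,b,c) ∈ A³; |3A| = 19.
Step 5: Check 19 ≤ 62.5000? Yes ✓.

K = 10/4, Plünnecke-Ruzsa bound K³|A| ≈ 62.5000, |3A| = 19, inequality holds.


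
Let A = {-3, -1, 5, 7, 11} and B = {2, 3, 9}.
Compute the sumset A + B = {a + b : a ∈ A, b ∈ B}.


A + B = {a + b : a ∈ A, b ∈ B}.
Enumerate all |A|·|B| = 5·3 = 15 pairs (a, b) and collect distinct sums.
a = -3: -3+2=-1, -3+3=0, -3+9=6
a = -1: -1+2=1, -1+3=2, -1+9=8
a = 5: 5+2=7, 5+3=8, 5+9=14
a = 7: 7+2=9, 7+3=10, 7+9=16
a = 11: 11+2=13, 11+3=14, 11+9=20
Collecting distinct sums: A + B = {-1, 0, 1, 2, 6, 7, 8, 9, 10, 13, 14, 16, 20}
|A + B| = 13

A + B = {-1, 0, 1, 2, 6, 7, 8, 9, 10, 13, 14, 16, 20}


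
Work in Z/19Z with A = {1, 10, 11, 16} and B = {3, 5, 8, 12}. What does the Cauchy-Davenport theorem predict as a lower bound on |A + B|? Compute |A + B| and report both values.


Cauchy-Davenport: |A + B| ≥ min(p, |A| + |B| - 1) for A, B nonempty in Z/pZ.
|A| = 4, |B| = 4, p = 19.
CD lower bound = min(19, 4 + 4 - 1) = min(19, 7) = 7.
Compute A + B mod 19 directly:
a = 1: 1+3=4, 1+5=6, 1+8=9, 1+12=13
a = 10: 10+3=13, 10+5=15, 10+8=18, 10+12=3
a = 11: 11+3=14, 11+5=16, 11+8=0, 11+12=4
a = 16: 16+3=0, 16+5=2, 16+8=5, 16+12=9
A + B = {0, 2, 3, 4, 5, 6, 9, 13, 14, 15, 16, 18}, so |A + B| = 12.
Verify: 12 ≥ 7? Yes ✓.

CD lower bound = 7, actual |A + B| = 12.


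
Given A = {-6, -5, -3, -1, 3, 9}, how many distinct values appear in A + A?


A + A = {a + a' : a, a' ∈ A}; |A| = 6.
General bounds: 2|A| - 1 ≤ |A + A| ≤ |A|(|A|+1)/2, i.e. 11 ≤ |A + A| ≤ 21.
Lower bound 2|A|-1 is attained iff A is an arithmetic progression.
Enumerate sums a + a' for a ≤ a' (symmetric, so this suffices):
a = -6: -6+-6=-12, -6+-5=-11, -6+-3=-9, -6+-1=-7, -6+3=-3, -6+9=3
a = -5: -5+-5=-10, -5+-3=-8, -5+-1=-6, -5+3=-2, -5+9=4
a = -3: -3+-3=-6, -3+-1=-4, -3+3=0, -3+9=6
a = -1: -1+-1=-2, -1+3=2, -1+9=8
a = 3: 3+3=6, 3+9=12
a = 9: 9+9=18
Distinct sums: {-12, -11, -10, -9, -8, -7, -6, -4, -3, -2, 0, 2, 3, 4, 6, 8, 12, 18}
|A + A| = 18

|A + A| = 18


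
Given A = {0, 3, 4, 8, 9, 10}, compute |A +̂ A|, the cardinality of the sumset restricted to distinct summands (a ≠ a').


Restricted sumset: A +̂ A = {a + a' : a ∈ A, a' ∈ A, a ≠ a'}.
Equivalently, take A + A and drop any sum 2a that is achievable ONLY as a + a for a ∈ A (i.e. sums representable only with equal summands).
Enumerate pairs (a, a') with a < a' (symmetric, so each unordered pair gives one sum; this covers all a ≠ a'):
  0 + 3 = 3
  0 + 4 = 4
  0 + 8 = 8
  0 + 9 = 9
  0 + 10 = 10
  3 + 4 = 7
  3 + 8 = 11
  3 + 9 = 12
  3 + 10 = 13
  4 + 8 = 12
  4 + 9 = 13
  4 + 10 = 14
  8 + 9 = 17
  8 + 10 = 18
  9 + 10 = 19
Collected distinct sums: {3, 4, 7, 8, 9, 10, 11, 12, 13, 14, 17, 18, 19}
|A +̂ A| = 13
(Reference bound: |A +̂ A| ≥ 2|A| - 3 for |A| ≥ 2, with |A| = 6 giving ≥ 9.)

|A +̂ A| = 13


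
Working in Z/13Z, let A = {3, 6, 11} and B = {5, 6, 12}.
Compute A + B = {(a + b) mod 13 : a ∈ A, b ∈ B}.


Work in Z/13Z: reduce every sum a + b modulo 13.
Enumerate all 9 pairs:
a = 3: 3+5=8, 3+6=9, 3+12=2
a = 6: 6+5=11, 6+6=12, 6+12=5
a = 11: 11+5=3, 11+6=4, 11+12=10
Distinct residues collected: {2, 3, 4, 5, 8, 9, 10, 11, 12}
|A + B| = 9 (out of 13 total residues).

A + B = {2, 3, 4, 5, 8, 9, 10, 11, 12}


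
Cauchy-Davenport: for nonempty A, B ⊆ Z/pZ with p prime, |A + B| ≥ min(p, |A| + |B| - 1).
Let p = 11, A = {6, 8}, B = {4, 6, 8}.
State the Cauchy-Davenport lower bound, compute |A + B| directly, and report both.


Cauchy-Davenport: |A + B| ≥ min(p, |A| + |B| - 1) for A, B nonempty in Z/pZ.
|A| = 2, |B| = 3, p = 11.
CD lower bound = min(11, 2 + 3 - 1) = min(11, 4) = 4.
Compute A + B mod 11 directly:
a = 6: 6+4=10, 6+6=1, 6+8=3
a = 8: 8+4=1, 8+6=3, 8+8=5
A + B = {1, 3, 5, 10}, so |A + B| = 4.
Verify: 4 ≥ 4? Yes ✓.

CD lower bound = 4, actual |A + B| = 4.


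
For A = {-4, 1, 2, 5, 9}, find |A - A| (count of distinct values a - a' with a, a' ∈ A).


A - A = {a - a' : a, a' ∈ A}; |A| = 5.
Bounds: 2|A|-1 ≤ |A - A| ≤ |A|² - |A| + 1, i.e. 9 ≤ |A - A| ≤ 21.
Note: 0 ∈ A - A always (from a - a). The set is symmetric: if d ∈ A - A then -d ∈ A - A.
Enumerate nonzero differences d = a - a' with a > a' (then include -d):
Positive differences: {1, 3, 4, 5, 6, 7, 8, 9, 13}
Full difference set: {0} ∪ (positive diffs) ∪ (negative diffs).
|A - A| = 1 + 2·9 = 19 (matches direct enumeration: 19).

|A - A| = 19


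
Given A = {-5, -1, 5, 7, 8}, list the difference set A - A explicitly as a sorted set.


A - A = {a - a' : a, a' ∈ A}.
Compute a - a' for each ordered pair (a, a'):
a = -5: -5--5=0, -5--1=-4, -5-5=-10, -5-7=-12, -5-8=-13
a = -1: -1--5=4, -1--1=0, -1-5=-6, -1-7=-8, -1-8=-9
a = 5: 5--5=10, 5--1=6, 5-5=0, 5-7=-2, 5-8=-3
a = 7: 7--5=12, 7--1=8, 7-5=2, 7-7=0, 7-8=-1
a = 8: 8--5=13, 8--1=9, 8-5=3, 8-7=1, 8-8=0
Collecting distinct values (and noting 0 appears from a-a):
A - A = {-13, -12, -10, -9, -8, -6, -4, -3, -2, -1, 0, 1, 2, 3, 4, 6, 8, 9, 10, 12, 13}
|A - A| = 21

A - A = {-13, -12, -10, -9, -8, -6, -4, -3, -2, -1, 0, 1, 2, 3, 4, 6, 8, 9, 10, 12, 13}


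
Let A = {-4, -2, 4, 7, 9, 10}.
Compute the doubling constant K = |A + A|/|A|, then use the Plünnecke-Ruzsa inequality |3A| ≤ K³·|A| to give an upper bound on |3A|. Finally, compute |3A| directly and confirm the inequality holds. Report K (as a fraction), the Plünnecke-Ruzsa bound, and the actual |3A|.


|A| = 6.
Step 1: Compute A + A by enumerating all 36 pairs.
A + A = {-8, -6, -4, 0, 2, 3, 5, 6, 7, 8, 11, 13, 14, 16, 17, 18, 19, 20}, so |A + A| = 18.
Step 2: Doubling constant K = |A + A|/|A| = 18/6 = 18/6 ≈ 3.0000.
Step 3: Plünnecke-Ruzsa gives |3A| ≤ K³·|A| = (3.0000)³ · 6 ≈ 162.0000.
Step 4: Compute 3A = A + A + A directly by enumerating all triples (a,b,c) ∈ A³; |3A| = 36.
Step 5: Check 36 ≤ 162.0000? Yes ✓.

K = 18/6, Plünnecke-Ruzsa bound K³|A| ≈ 162.0000, |3A| = 36, inequality holds.


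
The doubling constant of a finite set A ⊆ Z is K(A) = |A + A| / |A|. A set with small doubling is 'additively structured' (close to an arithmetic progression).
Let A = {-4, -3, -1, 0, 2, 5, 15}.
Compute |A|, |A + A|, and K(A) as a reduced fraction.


|A| = 7.
Compute A + A by enumerating all 49 pairs.
A + A = {-8, -7, -6, -5, -4, -3, -2, -1, 0, 1, 2, 4, 5, 7, 10, 11, 12, 14, 15, 17, 20, 30}, so |A + A| = 22.
K = |A + A| / |A| = 22/7 (already in lowest terms) ≈ 3.1429.
Reference: AP of size 7 gives K = 13/7 ≈ 1.8571; a fully generic set of size 7 gives K ≈ 4.0000.

|A| = 7, |A + A| = 22, K = 22/7.


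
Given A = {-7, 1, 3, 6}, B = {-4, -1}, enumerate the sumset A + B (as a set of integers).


A + B = {a + b : a ∈ A, b ∈ B}.
Enumerate all |A|·|B| = 4·2 = 8 pairs (a, b) and collect distinct sums.
a = -7: -7+-4=-11, -7+-1=-8
a = 1: 1+-4=-3, 1+-1=0
a = 3: 3+-4=-1, 3+-1=2
a = 6: 6+-4=2, 6+-1=5
Collecting distinct sums: A + B = {-11, -8, -3, -1, 0, 2, 5}
|A + B| = 7

A + B = {-11, -8, -3, -1, 0, 2, 5}


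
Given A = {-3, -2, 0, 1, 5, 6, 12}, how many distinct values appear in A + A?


A + A = {a + a' : a, a' ∈ A}; |A| = 7.
General bounds: 2|A| - 1 ≤ |A + A| ≤ |A|(|A|+1)/2, i.e. 13 ≤ |A + A| ≤ 28.
Lower bound 2|A|-1 is attained iff A is an arithmetic progression.
Enumerate sums a + a' for a ≤ a' (symmetric, so this suffices):
a = -3: -3+-3=-6, -3+-2=-5, -3+0=-3, -3+1=-2, -3+5=2, -3+6=3, -3+12=9
a = -2: -2+-2=-4, -2+0=-2, -2+1=-1, -2+5=3, -2+6=4, -2+12=10
a = 0: 0+0=0, 0+1=1, 0+5=5, 0+6=6, 0+12=12
a = 1: 1+1=2, 1+5=6, 1+6=7, 1+12=13
a = 5: 5+5=10, 5+6=11, 5+12=17
a = 6: 6+6=12, 6+12=18
a = 12: 12+12=24
Distinct sums: {-6, -5, -4, -3, -2, -1, 0, 1, 2, 3, 4, 5, 6, 7, 9, 10, 11, 12, 13, 17, 18, 24}
|A + A| = 22

|A + A| = 22


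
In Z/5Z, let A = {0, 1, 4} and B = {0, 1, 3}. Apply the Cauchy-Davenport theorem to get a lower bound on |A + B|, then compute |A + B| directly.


Cauchy-Davenport: |A + B| ≥ min(p, |A| + |B| - 1) for A, B nonempty in Z/pZ.
|A| = 3, |B| = 3, p = 5.
CD lower bound = min(5, 3 + 3 - 1) = min(5, 5) = 5.
Compute A + B mod 5 directly:
a = 0: 0+0=0, 0+1=1, 0+3=3
a = 1: 1+0=1, 1+1=2, 1+3=4
a = 4: 4+0=4, 4+1=0, 4+3=2
A + B = {0, 1, 2, 3, 4}, so |A + B| = 5.
Verify: 5 ≥ 5? Yes ✓.

CD lower bound = 5, actual |A + B| = 5.


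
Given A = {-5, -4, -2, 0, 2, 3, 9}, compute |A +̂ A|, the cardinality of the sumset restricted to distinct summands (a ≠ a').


Restricted sumset: A +̂ A = {a + a' : a ∈ A, a' ∈ A, a ≠ a'}.
Equivalently, take A + A and drop any sum 2a that is achievable ONLY as a + a for a ∈ A (i.e. sums representable only with equal summands).
Enumerate pairs (a, a') with a < a' (symmetric, so each unordered pair gives one sum; this covers all a ≠ a'):
  -5 + -4 = -9
  -5 + -2 = -7
  -5 + 0 = -5
  -5 + 2 = -3
  -5 + 3 = -2
  -5 + 9 = 4
  -4 + -2 = -6
  -4 + 0 = -4
  -4 + 2 = -2
  -4 + 3 = -1
  -4 + 9 = 5
  -2 + 0 = -2
  -2 + 2 = 0
  -2 + 3 = 1
  -2 + 9 = 7
  0 + 2 = 2
  0 + 3 = 3
  0 + 9 = 9
  2 + 3 = 5
  2 + 9 = 11
  3 + 9 = 12
Collected distinct sums: {-9, -7, -6, -5, -4, -3, -2, -1, 0, 1, 2, 3, 4, 5, 7, 9, 11, 12}
|A +̂ A| = 18
(Reference bound: |A +̂ A| ≥ 2|A| - 3 for |A| ≥ 2, with |A| = 7 giving ≥ 11.)

|A +̂ A| = 18


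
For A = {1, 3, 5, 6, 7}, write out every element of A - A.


A - A = {a - a' : a, a' ∈ A}.
Compute a - a' for each ordered pair (a, a'):
a = 1: 1-1=0, 1-3=-2, 1-5=-4, 1-6=-5, 1-7=-6
a = 3: 3-1=2, 3-3=0, 3-5=-2, 3-6=-3, 3-7=-4
a = 5: 5-1=4, 5-3=2, 5-5=0, 5-6=-1, 5-7=-2
a = 6: 6-1=5, 6-3=3, 6-5=1, 6-6=0, 6-7=-1
a = 7: 7-1=6, 7-3=4, 7-5=2, 7-6=1, 7-7=0
Collecting distinct values (and noting 0 appears from a-a):
A - A = {-6, -5, -4, -3, -2, -1, 0, 1, 2, 3, 4, 5, 6}
|A - A| = 13

A - A = {-6, -5, -4, -3, -2, -1, 0, 1, 2, 3, 4, 5, 6}


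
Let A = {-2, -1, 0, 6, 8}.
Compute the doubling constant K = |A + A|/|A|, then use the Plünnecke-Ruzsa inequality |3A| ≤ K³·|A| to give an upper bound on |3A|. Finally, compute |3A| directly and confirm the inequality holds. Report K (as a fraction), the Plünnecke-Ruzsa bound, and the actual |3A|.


|A| = 5.
Step 1: Compute A + A by enumerating all 25 pairs.
A + A = {-4, -3, -2, -1, 0, 4, 5, 6, 7, 8, 12, 14, 16}, so |A + A| = 13.
Step 2: Doubling constant K = |A + A|/|A| = 13/5 = 13/5 ≈ 2.6000.
Step 3: Plünnecke-Ruzsa gives |3A| ≤ K³·|A| = (2.6000)³ · 5 ≈ 87.8800.
Step 4: Compute 3A = A + A + A directly by enumerating all triples (a,b,c) ∈ A³; |3A| = 25.
Step 5: Check 25 ≤ 87.8800? Yes ✓.

K = 13/5, Plünnecke-Ruzsa bound K³|A| ≈ 87.8800, |3A| = 25, inequality holds.


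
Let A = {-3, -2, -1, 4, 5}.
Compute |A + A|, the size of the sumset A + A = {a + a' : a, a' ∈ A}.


A + A = {a + a' : a, a' ∈ A}; |A| = 5.
General bounds: 2|A| - 1 ≤ |A + A| ≤ |A|(|A|+1)/2, i.e. 9 ≤ |A + A| ≤ 15.
Lower bound 2|A|-1 is attained iff A is an arithmetic progression.
Enumerate sums a + a' for a ≤ a' (symmetric, so this suffices):
a = -3: -3+-3=-6, -3+-2=-5, -3+-1=-4, -3+4=1, -3+5=2
a = -2: -2+-2=-4, -2+-1=-3, -2+4=2, -2+5=3
a = -1: -1+-1=-2, -1+4=3, -1+5=4
a = 4: 4+4=8, 4+5=9
a = 5: 5+5=10
Distinct sums: {-6, -5, -4, -3, -2, 1, 2, 3, 4, 8, 9, 10}
|A + A| = 12

|A + A| = 12


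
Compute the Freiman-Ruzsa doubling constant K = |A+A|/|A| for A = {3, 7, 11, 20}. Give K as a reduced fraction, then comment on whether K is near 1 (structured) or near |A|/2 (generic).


|A| = 4.
Compute A + A by enumerating all 16 pairs.
A + A = {6, 10, 14, 18, 22, 23, 27, 31, 40}, so |A + A| = 9.
K = |A + A| / |A| = 9/4 (already in lowest terms) ≈ 2.2500.
Reference: AP of size 4 gives K = 7/4 ≈ 1.7500; a fully generic set of size 4 gives K ≈ 2.5000.

|A| = 4, |A + A| = 9, K = 9/4.


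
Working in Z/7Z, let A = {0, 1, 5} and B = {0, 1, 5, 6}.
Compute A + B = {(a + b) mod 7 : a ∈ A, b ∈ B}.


Work in Z/7Z: reduce every sum a + b modulo 7.
Enumerate all 12 pairs:
a = 0: 0+0=0, 0+1=1, 0+5=5, 0+6=6
a = 1: 1+0=1, 1+1=2, 1+5=6, 1+6=0
a = 5: 5+0=5, 5+1=6, 5+5=3, 5+6=4
Distinct residues collected: {0, 1, 2, 3, 4, 5, 6}
|A + B| = 7 (out of 7 total residues).

A + B = {0, 1, 2, 3, 4, 5, 6}


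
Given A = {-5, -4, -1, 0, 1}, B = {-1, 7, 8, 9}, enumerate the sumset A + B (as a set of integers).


A + B = {a + b : a ∈ A, b ∈ B}.
Enumerate all |A|·|B| = 5·4 = 20 pairs (a, b) and collect distinct sums.
a = -5: -5+-1=-6, -5+7=2, -5+8=3, -5+9=4
a = -4: -4+-1=-5, -4+7=3, -4+8=4, -4+9=5
a = -1: -1+-1=-2, -1+7=6, -1+8=7, -1+9=8
a = 0: 0+-1=-1, 0+7=7, 0+8=8, 0+9=9
a = 1: 1+-1=0, 1+7=8, 1+8=9, 1+9=10
Collecting distinct sums: A + B = {-6, -5, -2, -1, 0, 2, 3, 4, 5, 6, 7, 8, 9, 10}
|A + B| = 14

A + B = {-6, -5, -2, -1, 0, 2, 3, 4, 5, 6, 7, 8, 9, 10}


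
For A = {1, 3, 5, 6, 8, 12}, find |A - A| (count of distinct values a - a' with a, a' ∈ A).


A - A = {a - a' : a, a' ∈ A}; |A| = 6.
Bounds: 2|A|-1 ≤ |A - A| ≤ |A|² - |A| + 1, i.e. 11 ≤ |A - A| ≤ 31.
Note: 0 ∈ A - A always (from a - a). The set is symmetric: if d ∈ A - A then -d ∈ A - A.
Enumerate nonzero differences d = a - a' with a > a' (then include -d):
Positive differences: {1, 2, 3, 4, 5, 6, 7, 9, 11}
Full difference set: {0} ∪ (positive diffs) ∪ (negative diffs).
|A - A| = 1 + 2·9 = 19 (matches direct enumeration: 19).

|A - A| = 19


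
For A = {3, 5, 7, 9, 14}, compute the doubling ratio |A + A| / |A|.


|A| = 5.
Compute A + A by enumerating all 25 pairs.
A + A = {6, 8, 10, 12, 14, 16, 17, 18, 19, 21, 23, 28}, so |A + A| = 12.
K = |A + A| / |A| = 12/5 (already in lowest terms) ≈ 2.4000.
Reference: AP of size 5 gives K = 9/5 ≈ 1.8000; a fully generic set of size 5 gives K ≈ 3.0000.

|A| = 5, |A + A| = 12, K = 12/5.


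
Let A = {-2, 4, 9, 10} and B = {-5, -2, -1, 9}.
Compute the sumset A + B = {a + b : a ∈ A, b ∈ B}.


A + B = {a + b : a ∈ A, b ∈ B}.
Enumerate all |A|·|B| = 4·4 = 16 pairs (a, b) and collect distinct sums.
a = -2: -2+-5=-7, -2+-2=-4, -2+-1=-3, -2+9=7
a = 4: 4+-5=-1, 4+-2=2, 4+-1=3, 4+9=13
a = 9: 9+-5=4, 9+-2=7, 9+-1=8, 9+9=18
a = 10: 10+-5=5, 10+-2=8, 10+-1=9, 10+9=19
Collecting distinct sums: A + B = {-7, -4, -3, -1, 2, 3, 4, 5, 7, 8, 9, 13, 18, 19}
|A + B| = 14

A + B = {-7, -4, -3, -1, 2, 3, 4, 5, 7, 8, 9, 13, 18, 19}


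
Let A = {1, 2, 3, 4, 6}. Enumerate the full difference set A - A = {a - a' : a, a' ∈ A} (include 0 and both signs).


A - A = {a - a' : a, a' ∈ A}.
Compute a - a' for each ordered pair (a, a'):
a = 1: 1-1=0, 1-2=-1, 1-3=-2, 1-4=-3, 1-6=-5
a = 2: 2-1=1, 2-2=0, 2-3=-1, 2-4=-2, 2-6=-4
a = 3: 3-1=2, 3-2=1, 3-3=0, 3-4=-1, 3-6=-3
a = 4: 4-1=3, 4-2=2, 4-3=1, 4-4=0, 4-6=-2
a = 6: 6-1=5, 6-2=4, 6-3=3, 6-4=2, 6-6=0
Collecting distinct values (and noting 0 appears from a-a):
A - A = {-5, -4, -3, -2, -1, 0, 1, 2, 3, 4, 5}
|A - A| = 11

A - A = {-5, -4, -3, -2, -1, 0, 1, 2, 3, 4, 5}


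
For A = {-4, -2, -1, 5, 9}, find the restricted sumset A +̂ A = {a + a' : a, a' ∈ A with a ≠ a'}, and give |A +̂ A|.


Restricted sumset: A +̂ A = {a + a' : a ∈ A, a' ∈ A, a ≠ a'}.
Equivalently, take A + A and drop any sum 2a that is achievable ONLY as a + a for a ∈ A (i.e. sums representable only with equal summands).
Enumerate pairs (a, a') with a < a' (symmetric, so each unordered pair gives one sum; this covers all a ≠ a'):
  -4 + -2 = -6
  -4 + -1 = -5
  -4 + 5 = 1
  -4 + 9 = 5
  -2 + -1 = -3
  -2 + 5 = 3
  -2 + 9 = 7
  -1 + 5 = 4
  -1 + 9 = 8
  5 + 9 = 14
Collected distinct sums: {-6, -5, -3, 1, 3, 4, 5, 7, 8, 14}
|A +̂ A| = 10
(Reference bound: |A +̂ A| ≥ 2|A| - 3 for |A| ≥ 2, with |A| = 5 giving ≥ 7.)

|A +̂ A| = 10


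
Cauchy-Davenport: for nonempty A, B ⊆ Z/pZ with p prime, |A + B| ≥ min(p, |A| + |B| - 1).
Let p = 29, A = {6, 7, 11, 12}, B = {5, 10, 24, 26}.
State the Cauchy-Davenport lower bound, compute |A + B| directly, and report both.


Cauchy-Davenport: |A + B| ≥ min(p, |A| + |B| - 1) for A, B nonempty in Z/pZ.
|A| = 4, |B| = 4, p = 29.
CD lower bound = min(29, 4 + 4 - 1) = min(29, 7) = 7.
Compute A + B mod 29 directly:
a = 6: 6+5=11, 6+10=16, 6+24=1, 6+26=3
a = 7: 7+5=12, 7+10=17, 7+24=2, 7+26=4
a = 11: 11+5=16, 11+10=21, 11+24=6, 11+26=8
a = 12: 12+5=17, 12+10=22, 12+24=7, 12+26=9
A + B = {1, 2, 3, 4, 6, 7, 8, 9, 11, 12, 16, 17, 21, 22}, so |A + B| = 14.
Verify: 14 ≥ 7? Yes ✓.

CD lower bound = 7, actual |A + B| = 14.


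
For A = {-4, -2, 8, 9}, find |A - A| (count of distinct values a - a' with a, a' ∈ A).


A - A = {a - a' : a, a' ∈ A}; |A| = 4.
Bounds: 2|A|-1 ≤ |A - A| ≤ |A|² - |A| + 1, i.e. 7 ≤ |A - A| ≤ 13.
Note: 0 ∈ A - A always (from a - a). The set is symmetric: if d ∈ A - A then -d ∈ A - A.
Enumerate nonzero differences d = a - a' with a > a' (then include -d):
Positive differences: {1, 2, 10, 11, 12, 13}
Full difference set: {0} ∪ (positive diffs) ∪ (negative diffs).
|A - A| = 1 + 2·6 = 13 (matches direct enumeration: 13).

|A - A| = 13


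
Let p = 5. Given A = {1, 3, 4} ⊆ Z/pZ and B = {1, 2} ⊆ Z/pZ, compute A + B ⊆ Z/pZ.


Work in Z/5Z: reduce every sum a + b modulo 5.
Enumerate all 6 pairs:
a = 1: 1+1=2, 1+2=3
a = 3: 3+1=4, 3+2=0
a = 4: 4+1=0, 4+2=1
Distinct residues collected: {0, 1, 2, 3, 4}
|A + B| = 5 (out of 5 total residues).

A + B = {0, 1, 2, 3, 4}


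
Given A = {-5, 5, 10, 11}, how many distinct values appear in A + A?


A + A = {a + a' : a, a' ∈ A}; |A| = 4.
General bounds: 2|A| - 1 ≤ |A + A| ≤ |A|(|A|+1)/2, i.e. 7 ≤ |A + A| ≤ 10.
Lower bound 2|A|-1 is attained iff A is an arithmetic progression.
Enumerate sums a + a' for a ≤ a' (symmetric, so this suffices):
a = -5: -5+-5=-10, -5+5=0, -5+10=5, -5+11=6
a = 5: 5+5=10, 5+10=15, 5+11=16
a = 10: 10+10=20, 10+11=21
a = 11: 11+11=22
Distinct sums: {-10, 0, 5, 6, 10, 15, 16, 20, 21, 22}
|A + A| = 10

|A + A| = 10


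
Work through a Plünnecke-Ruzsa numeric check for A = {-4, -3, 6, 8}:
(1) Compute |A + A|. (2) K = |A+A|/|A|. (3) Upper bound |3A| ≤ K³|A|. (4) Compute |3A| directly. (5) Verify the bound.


|A| = 4.
Step 1: Compute A + A by enumerating all 16 pairs.
A + A = {-8, -7, -6, 2, 3, 4, 5, 12, 14, 16}, so |A + A| = 10.
Step 2: Doubling constant K = |A + A|/|A| = 10/4 = 10/4 ≈ 2.5000.
Step 3: Plünnecke-Ruzsa gives |3A| ≤ K³·|A| = (2.5000)³ · 4 ≈ 62.5000.
Step 4: Compute 3A = A + A + A directly by enumerating all triples (a,b,c) ∈ A³; |3A| = 19.
Step 5: Check 19 ≤ 62.5000? Yes ✓.

K = 10/4, Plünnecke-Ruzsa bound K³|A| ≈ 62.5000, |3A| = 19, inequality holds.


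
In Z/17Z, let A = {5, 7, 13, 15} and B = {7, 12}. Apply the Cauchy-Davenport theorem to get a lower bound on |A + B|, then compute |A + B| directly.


Cauchy-Davenport: |A + B| ≥ min(p, |A| + |B| - 1) for A, B nonempty in Z/pZ.
|A| = 4, |B| = 2, p = 17.
CD lower bound = min(17, 4 + 2 - 1) = min(17, 5) = 5.
Compute A + B mod 17 directly:
a = 5: 5+7=12, 5+12=0
a = 7: 7+7=14, 7+12=2
a = 13: 13+7=3, 13+12=8
a = 15: 15+7=5, 15+12=10
A + B = {0, 2, 3, 5, 8, 10, 12, 14}, so |A + B| = 8.
Verify: 8 ≥ 5? Yes ✓.

CD lower bound = 5, actual |A + B| = 8.


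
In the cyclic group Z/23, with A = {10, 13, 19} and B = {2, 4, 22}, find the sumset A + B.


Work in Z/23Z: reduce every sum a + b modulo 23.
Enumerate all 9 pairs:
a = 10: 10+2=12, 10+4=14, 10+22=9
a = 13: 13+2=15, 13+4=17, 13+22=12
a = 19: 19+2=21, 19+4=0, 19+22=18
Distinct residues collected: {0, 9, 12, 14, 15, 17, 18, 21}
|A + B| = 8 (out of 23 total residues).

A + B = {0, 9, 12, 14, 15, 17, 18, 21}


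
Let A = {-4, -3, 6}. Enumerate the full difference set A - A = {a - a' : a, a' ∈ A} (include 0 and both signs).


A - A = {a - a' : a, a' ∈ A}.
Compute a - a' for each ordered pair (a, a'):
a = -4: -4--4=0, -4--3=-1, -4-6=-10
a = -3: -3--4=1, -3--3=0, -3-6=-9
a = 6: 6--4=10, 6--3=9, 6-6=0
Collecting distinct values (and noting 0 appears from a-a):
A - A = {-10, -9, -1, 0, 1, 9, 10}
|A - A| = 7

A - A = {-10, -9, -1, 0, 1, 9, 10}


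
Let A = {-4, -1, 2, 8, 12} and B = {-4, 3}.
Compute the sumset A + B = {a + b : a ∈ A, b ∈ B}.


A + B = {a + b : a ∈ A, b ∈ B}.
Enumerate all |A|·|B| = 5·2 = 10 pairs (a, b) and collect distinct sums.
a = -4: -4+-4=-8, -4+3=-1
a = -1: -1+-4=-5, -1+3=2
a = 2: 2+-4=-2, 2+3=5
a = 8: 8+-4=4, 8+3=11
a = 12: 12+-4=8, 12+3=15
Collecting distinct sums: A + B = {-8, -5, -2, -1, 2, 4, 5, 8, 11, 15}
|A + B| = 10

A + B = {-8, -5, -2, -1, 2, 4, 5, 8, 11, 15}


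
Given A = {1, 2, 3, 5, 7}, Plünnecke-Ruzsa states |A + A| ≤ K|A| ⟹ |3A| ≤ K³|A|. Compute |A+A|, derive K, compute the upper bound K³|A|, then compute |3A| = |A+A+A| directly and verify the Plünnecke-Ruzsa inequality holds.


|A| = 5.
Step 1: Compute A + A by enumerating all 25 pairs.
A + A = {2, 3, 4, 5, 6, 7, 8, 9, 10, 12, 14}, so |A + A| = 11.
Step 2: Doubling constant K = |A + A|/|A| = 11/5 = 11/5 ≈ 2.2000.
Step 3: Plünnecke-Ruzsa gives |3A| ≤ K³·|A| = (2.2000)³ · 5 ≈ 53.2400.
Step 4: Compute 3A = A + A + A directly by enumerating all triples (a,b,c) ∈ A³; |3A| = 17.
Step 5: Check 17 ≤ 53.2400? Yes ✓.

K = 11/5, Plünnecke-Ruzsa bound K³|A| ≈ 53.2400, |3A| = 17, inequality holds.


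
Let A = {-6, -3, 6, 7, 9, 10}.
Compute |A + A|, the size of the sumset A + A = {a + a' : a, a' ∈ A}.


A + A = {a + a' : a, a' ∈ A}; |A| = 6.
General bounds: 2|A| - 1 ≤ |A + A| ≤ |A|(|A|+1)/2, i.e. 11 ≤ |A + A| ≤ 21.
Lower bound 2|A|-1 is attained iff A is an arithmetic progression.
Enumerate sums a + a' for a ≤ a' (symmetric, so this suffices):
a = -6: -6+-6=-12, -6+-3=-9, -6+6=0, -6+7=1, -6+9=3, -6+10=4
a = -3: -3+-3=-6, -3+6=3, -3+7=4, -3+9=6, -3+10=7
a = 6: 6+6=12, 6+7=13, 6+9=15, 6+10=16
a = 7: 7+7=14, 7+9=16, 7+10=17
a = 9: 9+9=18, 9+10=19
a = 10: 10+10=20
Distinct sums: {-12, -9, -6, 0, 1, 3, 4, 6, 7, 12, 13, 14, 15, 16, 17, 18, 19, 20}
|A + A| = 18

|A + A| = 18


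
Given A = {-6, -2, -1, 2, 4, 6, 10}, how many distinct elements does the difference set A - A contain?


A - A = {a - a' : a, a' ∈ A}; |A| = 7.
Bounds: 2|A|-1 ≤ |A - A| ≤ |A|² - |A| + 1, i.e. 13 ≤ |A - A| ≤ 43.
Note: 0 ∈ A - A always (from a - a). The set is symmetric: if d ∈ A - A then -d ∈ A - A.
Enumerate nonzero differences d = a - a' with a > a' (then include -d):
Positive differences: {1, 2, 3, 4, 5, 6, 7, 8, 10, 11, 12, 16}
Full difference set: {0} ∪ (positive diffs) ∪ (negative diffs).
|A - A| = 1 + 2·12 = 25 (matches direct enumeration: 25).

|A - A| = 25


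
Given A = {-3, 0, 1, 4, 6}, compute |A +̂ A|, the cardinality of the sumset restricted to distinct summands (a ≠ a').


Restricted sumset: A +̂ A = {a + a' : a ∈ A, a' ∈ A, a ≠ a'}.
Equivalently, take A + A and drop any sum 2a that is achievable ONLY as a + a for a ∈ A (i.e. sums representable only with equal summands).
Enumerate pairs (a, a') with a < a' (symmetric, so each unordered pair gives one sum; this covers all a ≠ a'):
  -3 + 0 = -3
  -3 + 1 = -2
  -3 + 4 = 1
  -3 + 6 = 3
  0 + 1 = 1
  0 + 4 = 4
  0 + 6 = 6
  1 + 4 = 5
  1 + 6 = 7
  4 + 6 = 10
Collected distinct sums: {-3, -2, 1, 3, 4, 5, 6, 7, 10}
|A +̂ A| = 9
(Reference bound: |A +̂ A| ≥ 2|A| - 3 for |A| ≥ 2, with |A| = 5 giving ≥ 7.)

|A +̂ A| = 9


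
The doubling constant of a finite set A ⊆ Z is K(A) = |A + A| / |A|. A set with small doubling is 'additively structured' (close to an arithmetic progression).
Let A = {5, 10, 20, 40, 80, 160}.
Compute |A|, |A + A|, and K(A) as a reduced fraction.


|A| = 6.
Compute A + A by enumerating all 36 pairs.
A + A = {10, 15, 20, 25, 30, 40, 45, 50, 60, 80, 85, 90, 100, 120, 160, 165, 170, 180, 200, 240, 320}, so |A + A| = 21.
K = |A + A| / |A| = 21/6 = 7/2 ≈ 3.5000.
Reference: AP of size 6 gives K = 11/6 ≈ 1.8333; a fully generic set of size 6 gives K ≈ 3.5000.

|A| = 6, |A + A| = 21, K = 21/6 = 7/2.


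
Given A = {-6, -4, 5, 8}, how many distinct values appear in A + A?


A + A = {a + a' : a, a' ∈ A}; |A| = 4.
General bounds: 2|A| - 1 ≤ |A + A| ≤ |A|(|A|+1)/2, i.e. 7 ≤ |A + A| ≤ 10.
Lower bound 2|A|-1 is attained iff A is an arithmetic progression.
Enumerate sums a + a' for a ≤ a' (symmetric, so this suffices):
a = -6: -6+-6=-12, -6+-4=-10, -6+5=-1, -6+8=2
a = -4: -4+-4=-8, -4+5=1, -4+8=4
a = 5: 5+5=10, 5+8=13
a = 8: 8+8=16
Distinct sums: {-12, -10, -8, -1, 1, 2, 4, 10, 13, 16}
|A + A| = 10

|A + A| = 10


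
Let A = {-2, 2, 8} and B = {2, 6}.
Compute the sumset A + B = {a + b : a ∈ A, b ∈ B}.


A + B = {a + b : a ∈ A, b ∈ B}.
Enumerate all |A|·|B| = 3·2 = 6 pairs (a, b) and collect distinct sums.
a = -2: -2+2=0, -2+6=4
a = 2: 2+2=4, 2+6=8
a = 8: 8+2=10, 8+6=14
Collecting distinct sums: A + B = {0, 4, 8, 10, 14}
|A + B| = 5

A + B = {0, 4, 8, 10, 14}


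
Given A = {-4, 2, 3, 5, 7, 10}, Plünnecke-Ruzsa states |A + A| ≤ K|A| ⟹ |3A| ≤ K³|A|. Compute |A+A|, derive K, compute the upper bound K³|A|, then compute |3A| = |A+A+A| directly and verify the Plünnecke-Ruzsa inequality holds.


|A| = 6.
Step 1: Compute A + A by enumerating all 36 pairs.
A + A = {-8, -2, -1, 1, 3, 4, 5, 6, 7, 8, 9, 10, 12, 13, 14, 15, 17, 20}, so |A + A| = 18.
Step 2: Doubling constant K = |A + A|/|A| = 18/6 = 18/6 ≈ 3.0000.
Step 3: Plünnecke-Ruzsa gives |3A| ≤ K³·|A| = (3.0000)³ · 6 ≈ 162.0000.
Step 4: Compute 3A = A + A + A directly by enumerating all triples (a,b,c) ∈ A³; |3A| = 33.
Step 5: Check 33 ≤ 162.0000? Yes ✓.

K = 18/6, Plünnecke-Ruzsa bound K³|A| ≈ 162.0000, |3A| = 33, inequality holds.


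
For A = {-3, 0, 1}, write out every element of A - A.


A - A = {a - a' : a, a' ∈ A}.
Compute a - a' for each ordered pair (a, a'):
a = -3: -3--3=0, -3-0=-3, -3-1=-4
a = 0: 0--3=3, 0-0=0, 0-1=-1
a = 1: 1--3=4, 1-0=1, 1-1=0
Collecting distinct values (and noting 0 appears from a-a):
A - A = {-4, -3, -1, 0, 1, 3, 4}
|A - A| = 7

A - A = {-4, -3, -1, 0, 1, 3, 4}


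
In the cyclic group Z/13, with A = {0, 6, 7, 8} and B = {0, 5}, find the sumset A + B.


Work in Z/13Z: reduce every sum a + b modulo 13.
Enumerate all 8 pairs:
a = 0: 0+0=0, 0+5=5
a = 6: 6+0=6, 6+5=11
a = 7: 7+0=7, 7+5=12
a = 8: 8+0=8, 8+5=0
Distinct residues collected: {0, 5, 6, 7, 8, 11, 12}
|A + B| = 7 (out of 13 total residues).

A + B = {0, 5, 6, 7, 8, 11, 12}


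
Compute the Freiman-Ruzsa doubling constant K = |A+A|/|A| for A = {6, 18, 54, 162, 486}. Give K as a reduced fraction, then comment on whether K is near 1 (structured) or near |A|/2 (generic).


|A| = 5.
Compute A + A by enumerating all 25 pairs.
A + A = {12, 24, 36, 60, 72, 108, 168, 180, 216, 324, 492, 504, 540, 648, 972}, so |A + A| = 15.
K = |A + A| / |A| = 15/5 = 3/1 ≈ 3.0000.
Reference: AP of size 5 gives K = 9/5 ≈ 1.8000; a fully generic set of size 5 gives K ≈ 3.0000.

|A| = 5, |A + A| = 15, K = 15/5 = 3/1.


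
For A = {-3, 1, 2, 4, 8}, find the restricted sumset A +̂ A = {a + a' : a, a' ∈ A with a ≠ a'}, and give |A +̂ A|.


Restricted sumset: A +̂ A = {a + a' : a ∈ A, a' ∈ A, a ≠ a'}.
Equivalently, take A + A and drop any sum 2a that is achievable ONLY as a + a for a ∈ A (i.e. sums representable only with equal summands).
Enumerate pairs (a, a') with a < a' (symmetric, so each unordered pair gives one sum; this covers all a ≠ a'):
  -3 + 1 = -2
  -3 + 2 = -1
  -3 + 4 = 1
  -3 + 8 = 5
  1 + 2 = 3
  1 + 4 = 5
  1 + 8 = 9
  2 + 4 = 6
  2 + 8 = 10
  4 + 8 = 12
Collected distinct sums: {-2, -1, 1, 3, 5, 6, 9, 10, 12}
|A +̂ A| = 9
(Reference bound: |A +̂ A| ≥ 2|A| - 3 for |A| ≥ 2, with |A| = 5 giving ≥ 7.)

|A +̂ A| = 9


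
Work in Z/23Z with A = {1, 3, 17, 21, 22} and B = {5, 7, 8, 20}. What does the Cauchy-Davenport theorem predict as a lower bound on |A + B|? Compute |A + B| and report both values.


Cauchy-Davenport: |A + B| ≥ min(p, |A| + |B| - 1) for A, B nonempty in Z/pZ.
|A| = 5, |B| = 4, p = 23.
CD lower bound = min(23, 5 + 4 - 1) = min(23, 8) = 8.
Compute A + B mod 23 directly:
a = 1: 1+5=6, 1+7=8, 1+8=9, 1+20=21
a = 3: 3+5=8, 3+7=10, 3+8=11, 3+20=0
a = 17: 17+5=22, 17+7=1, 17+8=2, 17+20=14
a = 21: 21+5=3, 21+7=5, 21+8=6, 21+20=18
a = 22: 22+5=4, 22+7=6, 22+8=7, 22+20=19
A + B = {0, 1, 2, 3, 4, 5, 6, 7, 8, 9, 10, 11, 14, 18, 19, 21, 22}, so |A + B| = 17.
Verify: 17 ≥ 8? Yes ✓.

CD lower bound = 8, actual |A + B| = 17.


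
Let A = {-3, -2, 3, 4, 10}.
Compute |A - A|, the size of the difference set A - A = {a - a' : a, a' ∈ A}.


A - A = {a - a' : a, a' ∈ A}; |A| = 5.
Bounds: 2|A|-1 ≤ |A - A| ≤ |A|² - |A| + 1, i.e. 9 ≤ |A - A| ≤ 21.
Note: 0 ∈ A - A always (from a - a). The set is symmetric: if d ∈ A - A then -d ∈ A - A.
Enumerate nonzero differences d = a - a' with a > a' (then include -d):
Positive differences: {1, 5, 6, 7, 12, 13}
Full difference set: {0} ∪ (positive diffs) ∪ (negative diffs).
|A - A| = 1 + 2·6 = 13 (matches direct enumeration: 13).

|A - A| = 13


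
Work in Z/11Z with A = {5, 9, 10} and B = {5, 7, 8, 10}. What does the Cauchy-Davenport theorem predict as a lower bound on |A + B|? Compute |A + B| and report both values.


Cauchy-Davenport: |A + B| ≥ min(p, |A| + |B| - 1) for A, B nonempty in Z/pZ.
|A| = 3, |B| = 4, p = 11.
CD lower bound = min(11, 3 + 4 - 1) = min(11, 6) = 6.
Compute A + B mod 11 directly:
a = 5: 5+5=10, 5+7=1, 5+8=2, 5+10=4
a = 9: 9+5=3, 9+7=5, 9+8=6, 9+10=8
a = 10: 10+5=4, 10+7=6, 10+8=7, 10+10=9
A + B = {1, 2, 3, 4, 5, 6, 7, 8, 9, 10}, so |A + B| = 10.
Verify: 10 ≥ 6? Yes ✓.

CD lower bound = 6, actual |A + B| = 10.


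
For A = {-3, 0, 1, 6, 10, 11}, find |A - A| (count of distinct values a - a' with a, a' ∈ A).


A - A = {a - a' : a, a' ∈ A}; |A| = 6.
Bounds: 2|A|-1 ≤ |A - A| ≤ |A|² - |A| + 1, i.e. 11 ≤ |A - A| ≤ 31.
Note: 0 ∈ A - A always (from a - a). The set is symmetric: if d ∈ A - A then -d ∈ A - A.
Enumerate nonzero differences d = a - a' with a > a' (then include -d):
Positive differences: {1, 3, 4, 5, 6, 9, 10, 11, 13, 14}
Full difference set: {0} ∪ (positive diffs) ∪ (negative diffs).
|A - A| = 1 + 2·10 = 21 (matches direct enumeration: 21).

|A - A| = 21


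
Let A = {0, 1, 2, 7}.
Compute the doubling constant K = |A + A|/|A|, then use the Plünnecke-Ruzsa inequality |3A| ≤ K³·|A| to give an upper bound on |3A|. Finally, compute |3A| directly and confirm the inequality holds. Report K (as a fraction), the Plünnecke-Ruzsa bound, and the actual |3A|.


|A| = 4.
Step 1: Compute A + A by enumerating all 16 pairs.
A + A = {0, 1, 2, 3, 4, 7, 8, 9, 14}, so |A + A| = 9.
Step 2: Doubling constant K = |A + A|/|A| = 9/4 = 9/4 ≈ 2.2500.
Step 3: Plünnecke-Ruzsa gives |3A| ≤ K³·|A| = (2.2500)³ · 4 ≈ 45.5625.
Step 4: Compute 3A = A + A + A directly by enumerating all triples (a,b,c) ∈ A³; |3A| = 16.
Step 5: Check 16 ≤ 45.5625? Yes ✓.

K = 9/4, Plünnecke-Ruzsa bound K³|A| ≈ 45.5625, |3A| = 16, inequality holds.


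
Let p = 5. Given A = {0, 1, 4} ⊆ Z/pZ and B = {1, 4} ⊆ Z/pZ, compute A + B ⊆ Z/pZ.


Work in Z/5Z: reduce every sum a + b modulo 5.
Enumerate all 6 pairs:
a = 0: 0+1=1, 0+4=4
a = 1: 1+1=2, 1+4=0
a = 4: 4+1=0, 4+4=3
Distinct residues collected: {0, 1, 2, 3, 4}
|A + B| = 5 (out of 5 total residues).

A + B = {0, 1, 2, 3, 4}


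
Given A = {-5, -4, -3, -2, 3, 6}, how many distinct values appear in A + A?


A + A = {a + a' : a, a' ∈ A}; |A| = 6.
General bounds: 2|A| - 1 ≤ |A + A| ≤ |A|(|A|+1)/2, i.e. 11 ≤ |A + A| ≤ 21.
Lower bound 2|A|-1 is attained iff A is an arithmetic progression.
Enumerate sums a + a' for a ≤ a' (symmetric, so this suffices):
a = -5: -5+-5=-10, -5+-4=-9, -5+-3=-8, -5+-2=-7, -5+3=-2, -5+6=1
a = -4: -4+-4=-8, -4+-3=-7, -4+-2=-6, -4+3=-1, -4+6=2
a = -3: -3+-3=-6, -3+-2=-5, -3+3=0, -3+6=3
a = -2: -2+-2=-4, -2+3=1, -2+6=4
a = 3: 3+3=6, 3+6=9
a = 6: 6+6=12
Distinct sums: {-10, -9, -8, -7, -6, -5, -4, -2, -1, 0, 1, 2, 3, 4, 6, 9, 12}
|A + A| = 17

|A + A| = 17


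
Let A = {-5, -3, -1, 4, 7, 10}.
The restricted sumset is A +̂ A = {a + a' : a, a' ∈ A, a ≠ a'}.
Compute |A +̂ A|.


Restricted sumset: A +̂ A = {a + a' : a ∈ A, a' ∈ A, a ≠ a'}.
Equivalently, take A + A and drop any sum 2a that is achievable ONLY as a + a for a ∈ A (i.e. sums representable only with equal summands).
Enumerate pairs (a, a') with a < a' (symmetric, so each unordered pair gives one sum; this covers all a ≠ a'):
  -5 + -3 = -8
  -5 + -1 = -6
  -5 + 4 = -1
  -5 + 7 = 2
  -5 + 10 = 5
  -3 + -1 = -4
  -3 + 4 = 1
  -3 + 7 = 4
  -3 + 10 = 7
  -1 + 4 = 3
  -1 + 7 = 6
  -1 + 10 = 9
  4 + 7 = 11
  4 + 10 = 14
  7 + 10 = 17
Collected distinct sums: {-8, -6, -4, -1, 1, 2, 3, 4, 5, 6, 7, 9, 11, 14, 17}
|A +̂ A| = 15
(Reference bound: |A +̂ A| ≥ 2|A| - 3 for |A| ≥ 2, with |A| = 6 giving ≥ 9.)

|A +̂ A| = 15


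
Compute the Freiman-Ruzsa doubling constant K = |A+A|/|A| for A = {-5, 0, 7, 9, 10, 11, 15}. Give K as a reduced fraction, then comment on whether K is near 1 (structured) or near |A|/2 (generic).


|A| = 7.
Compute A + A by enumerating all 49 pairs.
A + A = {-10, -5, 0, 2, 4, 5, 6, 7, 9, 10, 11, 14, 15, 16, 17, 18, 19, 20, 21, 22, 24, 25, 26, 30}, so |A + A| = 24.
K = |A + A| / |A| = 24/7 (already in lowest terms) ≈ 3.4286.
Reference: AP of size 7 gives K = 13/7 ≈ 1.8571; a fully generic set of size 7 gives K ≈ 4.0000.

|A| = 7, |A + A| = 24, K = 24/7.


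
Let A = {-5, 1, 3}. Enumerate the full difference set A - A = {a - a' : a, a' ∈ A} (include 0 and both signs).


A - A = {a - a' : a, a' ∈ A}.
Compute a - a' for each ordered pair (a, a'):
a = -5: -5--5=0, -5-1=-6, -5-3=-8
a = 1: 1--5=6, 1-1=0, 1-3=-2
a = 3: 3--5=8, 3-1=2, 3-3=0
Collecting distinct values (and noting 0 appears from a-a):
A - A = {-8, -6, -2, 0, 2, 6, 8}
|A - A| = 7

A - A = {-8, -6, -2, 0, 2, 6, 8}


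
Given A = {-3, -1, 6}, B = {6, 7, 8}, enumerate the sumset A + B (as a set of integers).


A + B = {a + b : a ∈ A, b ∈ B}.
Enumerate all |A|·|B| = 3·3 = 9 pairs (a, b) and collect distinct sums.
a = -3: -3+6=3, -3+7=4, -3+8=5
a = -1: -1+6=5, -1+7=6, -1+8=7
a = 6: 6+6=12, 6+7=13, 6+8=14
Collecting distinct sums: A + B = {3, 4, 5, 6, 7, 12, 13, 14}
|A + B| = 8

A + B = {3, 4, 5, 6, 7, 12, 13, 14}


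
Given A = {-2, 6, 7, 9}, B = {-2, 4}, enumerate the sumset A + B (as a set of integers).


A + B = {a + b : a ∈ A, b ∈ B}.
Enumerate all |A|·|B| = 4·2 = 8 pairs (a, b) and collect distinct sums.
a = -2: -2+-2=-4, -2+4=2
a = 6: 6+-2=4, 6+4=10
a = 7: 7+-2=5, 7+4=11
a = 9: 9+-2=7, 9+4=13
Collecting distinct sums: A + B = {-4, 2, 4, 5, 7, 10, 11, 13}
|A + B| = 8

A + B = {-4, 2, 4, 5, 7, 10, 11, 13}


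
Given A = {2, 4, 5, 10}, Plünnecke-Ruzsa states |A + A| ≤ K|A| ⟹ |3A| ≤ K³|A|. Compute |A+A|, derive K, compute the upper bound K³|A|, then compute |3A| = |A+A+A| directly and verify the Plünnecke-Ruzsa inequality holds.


|A| = 4.
Step 1: Compute A + A by enumerating all 16 pairs.
A + A = {4, 6, 7, 8, 9, 10, 12, 14, 15, 20}, so |A + A| = 10.
Step 2: Doubling constant K = |A + A|/|A| = 10/4 = 10/4 ≈ 2.5000.
Step 3: Plünnecke-Ruzsa gives |3A| ≤ K³·|A| = (2.5000)³ · 4 ≈ 62.5000.
Step 4: Compute 3A = A + A + A directly by enumerating all triples (a,b,c) ∈ A³; |3A| = 18.
Step 5: Check 18 ≤ 62.5000? Yes ✓.

K = 10/4, Plünnecke-Ruzsa bound K³|A| ≈ 62.5000, |3A| = 18, inequality holds.


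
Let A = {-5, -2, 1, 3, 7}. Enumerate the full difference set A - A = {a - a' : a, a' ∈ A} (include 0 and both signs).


A - A = {a - a' : a, a' ∈ A}.
Compute a - a' for each ordered pair (a, a'):
a = -5: -5--5=0, -5--2=-3, -5-1=-6, -5-3=-8, -5-7=-12
a = -2: -2--5=3, -2--2=0, -2-1=-3, -2-3=-5, -2-7=-9
a = 1: 1--5=6, 1--2=3, 1-1=0, 1-3=-2, 1-7=-6
a = 3: 3--5=8, 3--2=5, 3-1=2, 3-3=0, 3-7=-4
a = 7: 7--5=12, 7--2=9, 7-1=6, 7-3=4, 7-7=0
Collecting distinct values (and noting 0 appears from a-a):
A - A = {-12, -9, -8, -6, -5, -4, -3, -2, 0, 2, 3, 4, 5, 6, 8, 9, 12}
|A - A| = 17

A - A = {-12, -9, -8, -6, -5, -4, -3, -2, 0, 2, 3, 4, 5, 6, 8, 9, 12}
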